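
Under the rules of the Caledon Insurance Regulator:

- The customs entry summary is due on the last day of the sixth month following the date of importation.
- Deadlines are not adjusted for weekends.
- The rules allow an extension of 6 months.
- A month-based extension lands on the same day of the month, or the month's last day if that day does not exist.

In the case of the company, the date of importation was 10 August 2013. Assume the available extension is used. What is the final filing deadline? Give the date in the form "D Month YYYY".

6 months after 10 August 2013 is February 2014; that month ends on 28 February 2014.
28 February 2014 is a Friday; no weekend or holiday adjustment applies.
The 6 months extension carries 28 February 2014 to 28 August 2014.
No adjustment is made for weekends or holidays, so 28 August 2014 stands.
Deadline: 28 August 2014.

28 August 2014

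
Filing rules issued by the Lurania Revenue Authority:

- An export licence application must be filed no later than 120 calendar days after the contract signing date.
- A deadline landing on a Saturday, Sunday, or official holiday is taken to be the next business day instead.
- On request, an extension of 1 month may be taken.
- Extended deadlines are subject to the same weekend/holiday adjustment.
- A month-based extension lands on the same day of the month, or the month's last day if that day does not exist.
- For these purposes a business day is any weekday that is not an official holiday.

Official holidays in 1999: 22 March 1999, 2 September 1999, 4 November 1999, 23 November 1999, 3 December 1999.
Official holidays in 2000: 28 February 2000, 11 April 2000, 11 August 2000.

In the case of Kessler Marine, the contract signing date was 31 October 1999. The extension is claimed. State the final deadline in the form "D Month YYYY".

Adding 120 calendar days to 31 October 1999 gives 28 February 2000.
28 February 2000 is a listed holiday, so it moves to the next business day, 29 February 2000 (Tuesday).
Applying the 1 month extension: 1 month after 29 February 2000 is 29 March 2000.
29 March 2000 is a Wednesday and not a listed holiday, so it stands.
The final due date is 29 March 2000.

29 March 2000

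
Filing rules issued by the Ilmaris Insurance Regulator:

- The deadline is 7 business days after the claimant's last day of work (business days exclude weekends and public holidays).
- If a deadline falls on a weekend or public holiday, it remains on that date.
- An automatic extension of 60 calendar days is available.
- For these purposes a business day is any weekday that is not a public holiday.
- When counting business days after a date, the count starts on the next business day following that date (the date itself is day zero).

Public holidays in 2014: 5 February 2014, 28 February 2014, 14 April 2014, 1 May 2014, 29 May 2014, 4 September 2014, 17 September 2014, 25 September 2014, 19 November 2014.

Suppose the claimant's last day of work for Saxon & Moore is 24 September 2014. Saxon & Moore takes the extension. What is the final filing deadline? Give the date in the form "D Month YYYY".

Counting 7 business days after 24 September 2014 (skipping weekends and listed holidays) reaches 6 October 2014.
6 October 2014 falls on a Monday. The rules make no weekend/holiday allowance, so it remains 6 October 2014.
The 60-calendar-day extension moves the deadline from 6 October 2014 to 5 December 2014.
5 December 2014 falls on a Friday. The rules make no weekend/holiday allowance, so it remains 5 December 2014.
Deadline: 5 December 2014.

5 December 2014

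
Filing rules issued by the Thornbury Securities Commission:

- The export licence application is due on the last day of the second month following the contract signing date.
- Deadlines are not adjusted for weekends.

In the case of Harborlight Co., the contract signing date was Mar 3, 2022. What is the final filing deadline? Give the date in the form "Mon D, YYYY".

May 31, 2022

2 months after Mar 3, 2022 is May 2022; that month ends on May 31, 2022.
No adjustment is made for weekends or holidays, so May 31, 2022 stands.
So the filing is due May 31, 2022.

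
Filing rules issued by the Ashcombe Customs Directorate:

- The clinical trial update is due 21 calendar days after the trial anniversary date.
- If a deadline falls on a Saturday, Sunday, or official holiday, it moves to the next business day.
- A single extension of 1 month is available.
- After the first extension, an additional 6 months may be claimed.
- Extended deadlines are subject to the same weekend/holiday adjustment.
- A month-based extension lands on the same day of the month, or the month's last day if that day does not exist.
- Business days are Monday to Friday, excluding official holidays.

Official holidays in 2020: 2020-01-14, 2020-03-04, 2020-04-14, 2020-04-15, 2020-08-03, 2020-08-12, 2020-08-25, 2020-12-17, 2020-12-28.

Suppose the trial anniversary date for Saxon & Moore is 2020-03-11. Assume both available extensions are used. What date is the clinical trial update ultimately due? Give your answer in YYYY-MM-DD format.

From 2020-03-11, 21 calendar days later is 2020-04-01.
Since 2020-04-01 is a Wednesday and not a holiday, the date is unchanged.
Applying the 1 month extension: 1 month after 2020-04-01 is 2020-05-01.
2020-05-01 is a Friday and not a listed holiday, so it stands.
Add 6 months to 2020-05-01: 2020-11-01.
2020-11-01 is a Sunday; the next business day is 2020-11-02 (Monday).
The final due date is 2020-11-02.

2020-11-02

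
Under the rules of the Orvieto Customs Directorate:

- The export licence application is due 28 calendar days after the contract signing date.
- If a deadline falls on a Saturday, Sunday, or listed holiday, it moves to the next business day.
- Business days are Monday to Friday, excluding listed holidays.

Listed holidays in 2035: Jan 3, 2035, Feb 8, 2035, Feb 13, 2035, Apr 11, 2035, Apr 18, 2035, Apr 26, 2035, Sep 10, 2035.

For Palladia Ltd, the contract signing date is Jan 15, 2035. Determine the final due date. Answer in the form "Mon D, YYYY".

Feb 12, 2035

From Jan 15, 2035, 28 calendar days later is Feb 12, 2035.
Feb 12, 2035 falls on a Monday, which is a business day, so no adjustment is needed.
Deadline: Feb 12, 2035.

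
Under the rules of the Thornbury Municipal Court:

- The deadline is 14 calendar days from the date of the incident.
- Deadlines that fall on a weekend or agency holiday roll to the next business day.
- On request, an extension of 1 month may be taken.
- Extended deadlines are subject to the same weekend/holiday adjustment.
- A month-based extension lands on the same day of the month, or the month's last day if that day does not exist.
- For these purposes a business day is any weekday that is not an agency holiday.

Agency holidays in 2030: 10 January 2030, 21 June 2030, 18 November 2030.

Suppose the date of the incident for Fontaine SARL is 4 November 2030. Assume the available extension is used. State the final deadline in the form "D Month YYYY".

From 4 November 2030, 14 calendar days later is 18 November 2030.
18 November 2030 falls on a listed holiday. Rolling to the next business day gives 19 November 2030, a Tuesday.
The 1 month extension carries 19 November 2030 to 19 December 2030.
Since 19 December 2030 is a Thursday and not a holiday, the date is unchanged.
The final due date is 19 December 2030.

19 December 2030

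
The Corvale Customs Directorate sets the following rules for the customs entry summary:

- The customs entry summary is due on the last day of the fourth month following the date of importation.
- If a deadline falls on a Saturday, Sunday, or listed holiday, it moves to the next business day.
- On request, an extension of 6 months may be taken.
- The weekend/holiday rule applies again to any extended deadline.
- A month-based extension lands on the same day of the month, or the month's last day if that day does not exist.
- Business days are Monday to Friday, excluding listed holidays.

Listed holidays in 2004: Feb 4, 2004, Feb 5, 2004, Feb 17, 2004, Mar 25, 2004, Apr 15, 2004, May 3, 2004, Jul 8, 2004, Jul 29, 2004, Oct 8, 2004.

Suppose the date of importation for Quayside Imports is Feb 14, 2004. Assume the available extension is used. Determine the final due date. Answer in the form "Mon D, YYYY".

The fourth month after Feb 14, 2004 is June 2004, whose last day is Jun 30, 2004.
Jun 30, 2004 (Wednesday) is already a business day.
The 6 months extension carries Jun 30, 2004 to Dec 30, 2004.
Dec 30, 2004 is a Thursday and not a listed holiday, so it stands.
Deadline: Dec 30, 2004.

Dec 30, 2004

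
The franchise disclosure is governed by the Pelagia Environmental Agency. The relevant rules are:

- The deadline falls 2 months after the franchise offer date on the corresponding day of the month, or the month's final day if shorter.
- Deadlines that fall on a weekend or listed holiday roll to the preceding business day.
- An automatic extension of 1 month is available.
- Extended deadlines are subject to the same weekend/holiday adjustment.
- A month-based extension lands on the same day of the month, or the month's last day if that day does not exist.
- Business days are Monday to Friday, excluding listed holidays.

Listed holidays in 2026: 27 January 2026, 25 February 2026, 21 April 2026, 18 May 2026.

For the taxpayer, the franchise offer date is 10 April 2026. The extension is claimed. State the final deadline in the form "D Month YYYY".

2 months after 10 April 2026, on the same day of the month, is 10 June 2026.
10 June 2026 falls on a Wednesday, which is a business day, so no adjustment is needed.
Applying the 1 month extension: 1 month after 10 June 2026 is 10 July 2026.
10 July 2026 (Friday) is already a business day.
Deadline: 10 July 2026.

10 July 2026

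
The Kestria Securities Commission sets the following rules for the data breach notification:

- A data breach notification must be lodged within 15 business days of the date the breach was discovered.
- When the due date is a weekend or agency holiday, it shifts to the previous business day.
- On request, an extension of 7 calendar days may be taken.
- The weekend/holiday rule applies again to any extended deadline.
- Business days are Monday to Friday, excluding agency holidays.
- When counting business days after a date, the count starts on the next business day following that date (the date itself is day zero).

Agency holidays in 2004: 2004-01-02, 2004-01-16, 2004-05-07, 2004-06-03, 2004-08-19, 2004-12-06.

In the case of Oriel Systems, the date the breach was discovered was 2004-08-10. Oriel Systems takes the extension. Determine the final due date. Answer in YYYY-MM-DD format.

Starting the day after 2004-08-10 and counting 15 business days lands on 2004-09-01.
Since 2004-09-01 is a Wednesday and not a holiday, the date is unchanged.
Applying the 7-calendar-day extension: 2004-09-01 + 7 days = 2004-09-08.
2004-09-08 (Wednesday) is already a business day.
Deadline: 2004-09-08.

2004-09-08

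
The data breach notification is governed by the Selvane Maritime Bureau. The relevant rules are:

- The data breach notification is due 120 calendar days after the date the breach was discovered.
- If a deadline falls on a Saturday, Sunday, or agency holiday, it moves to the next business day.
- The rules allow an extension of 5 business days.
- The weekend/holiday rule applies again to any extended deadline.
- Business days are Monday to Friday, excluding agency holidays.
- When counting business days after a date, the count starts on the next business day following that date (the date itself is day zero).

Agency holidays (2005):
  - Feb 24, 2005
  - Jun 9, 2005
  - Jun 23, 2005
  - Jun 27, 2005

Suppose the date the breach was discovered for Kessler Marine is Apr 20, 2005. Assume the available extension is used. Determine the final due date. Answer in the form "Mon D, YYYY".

Adding 120 calendar days to Apr 20, 2005 gives Aug 18, 2005.
Since Aug 18, 2005 is a Thursday and not a holiday, the date is unchanged.
Applying the 5-business-day extension: 5 business days after Aug 18, 2005 is Aug 25, 2005.
Aug 25, 2005 falls on a Thursday, which is a business day, so no adjustment is needed.
Final deadline: Aug 25, 2005.

Aug 25, 2005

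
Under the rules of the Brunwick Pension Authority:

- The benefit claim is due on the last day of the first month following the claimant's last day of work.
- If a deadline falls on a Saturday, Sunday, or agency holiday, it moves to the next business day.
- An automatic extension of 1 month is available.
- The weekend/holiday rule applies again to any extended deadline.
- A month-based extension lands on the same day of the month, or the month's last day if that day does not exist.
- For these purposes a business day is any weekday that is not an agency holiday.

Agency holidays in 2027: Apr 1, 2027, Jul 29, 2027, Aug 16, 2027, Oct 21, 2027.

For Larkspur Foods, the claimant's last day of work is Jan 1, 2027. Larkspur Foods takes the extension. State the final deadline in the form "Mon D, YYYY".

The first month after Jan 1, 2027 is February 2027, whose last day is Feb 28, 2027.
Feb 28, 2027 falls on a Sunday. Rolling to the next business day gives Mar 1, 2027, a Monday.
The 1 month extension carries Mar 1, 2027 to Apr 1, 2027.
Apr 1, 2027 falls on a listed holiday. Rolling to the next business day gives Apr 2, 2027, a Friday.
The final due date is Apr 2, 2027.

Apr 2, 2027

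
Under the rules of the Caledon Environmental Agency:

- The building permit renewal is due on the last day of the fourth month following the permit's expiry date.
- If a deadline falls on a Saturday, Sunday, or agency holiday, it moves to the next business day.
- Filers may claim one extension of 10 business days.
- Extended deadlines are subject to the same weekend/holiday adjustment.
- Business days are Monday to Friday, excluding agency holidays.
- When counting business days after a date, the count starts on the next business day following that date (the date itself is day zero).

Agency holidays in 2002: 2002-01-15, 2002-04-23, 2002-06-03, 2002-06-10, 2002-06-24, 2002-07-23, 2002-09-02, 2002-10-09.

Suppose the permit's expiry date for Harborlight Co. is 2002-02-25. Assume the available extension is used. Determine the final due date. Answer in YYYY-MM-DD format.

2002-07-15

4 months after 2002-02-25 is June 2002; that month ends on 2002-06-30.
2002-06-30 is a Sunday; the next business day is 2002-07-01 (Monday).
Applying the 10-business-day extension: 10 business days after 2002-07-01 is 2002-07-15.
2002-07-15 is a Monday and not a listed holiday, so it stands.
The final due date is 2002-07-15.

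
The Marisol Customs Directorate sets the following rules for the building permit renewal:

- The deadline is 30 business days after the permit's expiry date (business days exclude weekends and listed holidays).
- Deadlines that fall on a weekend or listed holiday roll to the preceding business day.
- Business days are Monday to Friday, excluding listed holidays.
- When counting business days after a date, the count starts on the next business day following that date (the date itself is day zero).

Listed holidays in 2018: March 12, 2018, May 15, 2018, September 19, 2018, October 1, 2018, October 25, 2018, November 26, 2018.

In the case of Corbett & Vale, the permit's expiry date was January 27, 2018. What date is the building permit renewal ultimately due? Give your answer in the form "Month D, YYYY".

March 9, 2018

Counting 30 business days after January 27, 2018 (skipping weekends and listed holidays) reaches March 9, 2018.
Since March 9, 2018 is a Friday and not a holiday, the date is unchanged.
Final deadline: March 9, 2018.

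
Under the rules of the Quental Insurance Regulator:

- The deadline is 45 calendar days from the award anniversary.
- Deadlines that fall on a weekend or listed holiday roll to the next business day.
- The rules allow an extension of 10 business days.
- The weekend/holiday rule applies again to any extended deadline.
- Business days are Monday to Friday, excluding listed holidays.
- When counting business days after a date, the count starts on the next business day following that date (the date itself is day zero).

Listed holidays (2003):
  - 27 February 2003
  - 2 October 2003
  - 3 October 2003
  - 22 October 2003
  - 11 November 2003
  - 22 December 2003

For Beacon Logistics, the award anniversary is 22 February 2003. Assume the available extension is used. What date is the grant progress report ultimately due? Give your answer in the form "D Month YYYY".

22 April 2003

45 calendar days after 22 February 2003 is 8 April 2003.
8 April 2003 is a Tuesday and not a listed holiday, so it stands.
Applying the 10-business-day extension: 10 business days after 8 April 2003 is 22 April 2003.
Since 22 April 2003 is a Tuesday and not a holiday, the date is unchanged.
Final deadline: 22 April 2003.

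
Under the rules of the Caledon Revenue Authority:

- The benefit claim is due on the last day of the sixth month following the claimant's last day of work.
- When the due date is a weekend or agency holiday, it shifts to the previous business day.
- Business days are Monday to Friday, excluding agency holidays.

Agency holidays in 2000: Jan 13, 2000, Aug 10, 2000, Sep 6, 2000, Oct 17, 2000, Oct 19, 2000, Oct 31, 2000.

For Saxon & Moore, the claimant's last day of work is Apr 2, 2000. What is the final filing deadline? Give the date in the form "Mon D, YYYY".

Oct 30, 2000

6 months after Apr 2, 2000 falls in October 2000; the last day of that month is Oct 31, 2000.
Because Oct 31, 2000 is a listed holiday, the deadline becomes Oct 30, 2000 (Monday).
The final due date is Oct 30, 2000.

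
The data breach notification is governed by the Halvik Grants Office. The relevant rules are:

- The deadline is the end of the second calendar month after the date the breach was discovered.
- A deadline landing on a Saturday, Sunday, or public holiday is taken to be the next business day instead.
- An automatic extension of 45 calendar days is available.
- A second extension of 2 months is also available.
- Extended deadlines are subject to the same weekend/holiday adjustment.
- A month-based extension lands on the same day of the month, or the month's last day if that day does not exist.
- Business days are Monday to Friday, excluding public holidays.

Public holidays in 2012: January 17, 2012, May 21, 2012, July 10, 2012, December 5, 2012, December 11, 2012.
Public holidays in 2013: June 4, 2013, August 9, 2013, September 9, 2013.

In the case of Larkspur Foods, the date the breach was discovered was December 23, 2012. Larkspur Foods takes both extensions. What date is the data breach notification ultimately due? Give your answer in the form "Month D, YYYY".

2 months after December 23, 2012 is February 2013; that month ends on February 28, 2013.
February 28, 2013 is a Thursday and not a listed holiday, so it stands.
The 45-calendar-day extension moves the deadline from February 28, 2013 to April 14, 2013.
April 14, 2013 is a Sunday; the next business day is April 15, 2013 (Monday).
Applying the 2 months extension: 2 months after April 15, 2013 is June 15, 2013.
June 15, 2013 is a Saturday, so it moves to the next business day, June 17, 2013 (Monday).
So the filing is due June 17, 2013.

June 17, 2013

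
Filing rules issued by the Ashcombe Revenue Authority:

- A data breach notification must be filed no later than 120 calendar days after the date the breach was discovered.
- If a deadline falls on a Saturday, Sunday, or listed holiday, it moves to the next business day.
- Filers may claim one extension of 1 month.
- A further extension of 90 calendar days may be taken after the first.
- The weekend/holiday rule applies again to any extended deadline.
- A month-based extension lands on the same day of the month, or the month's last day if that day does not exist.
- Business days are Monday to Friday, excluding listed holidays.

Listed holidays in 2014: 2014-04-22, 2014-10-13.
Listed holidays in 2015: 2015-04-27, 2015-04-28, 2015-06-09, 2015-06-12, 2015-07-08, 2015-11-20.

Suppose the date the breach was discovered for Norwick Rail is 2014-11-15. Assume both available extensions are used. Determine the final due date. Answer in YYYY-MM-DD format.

120 calendar days after 2014-11-15 is 2015-03-15.
Because 2015-03-15 is a Sunday, the deadline becomes 2015-03-16 (Monday).
Applying the 1 month extension: 1 month after 2015-03-16 is 2015-04-16.
2015-04-16 falls on a Thursday, which is a business day, so no adjustment is needed.
Add the 90 calendar-day extension to 2015-04-16: 2015-07-15.
2015-07-15 is a Wednesday and not a listed holiday, so it stands.
So the filing is due 2015-07-15.

2015-07-15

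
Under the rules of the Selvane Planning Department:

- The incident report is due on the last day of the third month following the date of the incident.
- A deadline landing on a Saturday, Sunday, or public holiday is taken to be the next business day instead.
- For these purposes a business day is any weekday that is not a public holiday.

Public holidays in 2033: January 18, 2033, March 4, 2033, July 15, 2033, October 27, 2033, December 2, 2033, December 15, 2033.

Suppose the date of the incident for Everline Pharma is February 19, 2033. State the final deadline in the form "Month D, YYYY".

May 31, 2033

3 months after February 19, 2033 falls in May 2033; the last day of that month is May 31, 2033.
Since May 31, 2033 is a Tuesday and not a holiday, the date is unchanged.
Deadline: May 31, 2033.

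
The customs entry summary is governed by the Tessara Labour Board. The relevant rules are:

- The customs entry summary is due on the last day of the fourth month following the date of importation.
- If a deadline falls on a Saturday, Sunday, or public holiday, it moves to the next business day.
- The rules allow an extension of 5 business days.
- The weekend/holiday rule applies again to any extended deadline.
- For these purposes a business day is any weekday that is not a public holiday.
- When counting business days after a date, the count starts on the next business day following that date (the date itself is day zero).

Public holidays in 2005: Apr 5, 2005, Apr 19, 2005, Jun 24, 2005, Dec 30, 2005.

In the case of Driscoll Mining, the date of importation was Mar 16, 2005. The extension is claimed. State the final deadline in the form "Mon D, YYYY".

Aug 8, 2005

4 months after Mar 16, 2005 is July 2005; that month ends on Jul 31, 2005.
Jul 31, 2005 falls on a Sunday. Rolling to the next business day gives Aug 1, 2005, a Monday.
The 5-business-day extension runs from Aug 1, 2005 to Aug 8, 2005.
Aug 8, 2005 is a Monday and not a listed holiday, so it stands.
Final deadline: Aug 8, 2005.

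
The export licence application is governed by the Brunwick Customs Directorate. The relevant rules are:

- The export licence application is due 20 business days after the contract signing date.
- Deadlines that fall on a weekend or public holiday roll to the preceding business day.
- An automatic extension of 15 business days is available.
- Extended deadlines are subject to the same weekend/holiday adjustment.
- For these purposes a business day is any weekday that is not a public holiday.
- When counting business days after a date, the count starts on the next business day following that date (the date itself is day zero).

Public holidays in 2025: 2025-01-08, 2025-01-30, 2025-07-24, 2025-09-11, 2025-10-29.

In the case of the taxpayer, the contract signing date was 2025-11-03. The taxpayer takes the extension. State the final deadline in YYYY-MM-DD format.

Starting the day after 2025-11-03 and counting 20 business days lands on 2025-12-01.
2025-12-01 falls on a Monday, which is a business day, so no adjustment is needed.
Applying the 15-business-day extension: 15 business days after 2025-12-01 is 2025-12-22.
2025-12-22 (Monday) is already a business day.
The final due date is 2025-12-22.

2025-12-22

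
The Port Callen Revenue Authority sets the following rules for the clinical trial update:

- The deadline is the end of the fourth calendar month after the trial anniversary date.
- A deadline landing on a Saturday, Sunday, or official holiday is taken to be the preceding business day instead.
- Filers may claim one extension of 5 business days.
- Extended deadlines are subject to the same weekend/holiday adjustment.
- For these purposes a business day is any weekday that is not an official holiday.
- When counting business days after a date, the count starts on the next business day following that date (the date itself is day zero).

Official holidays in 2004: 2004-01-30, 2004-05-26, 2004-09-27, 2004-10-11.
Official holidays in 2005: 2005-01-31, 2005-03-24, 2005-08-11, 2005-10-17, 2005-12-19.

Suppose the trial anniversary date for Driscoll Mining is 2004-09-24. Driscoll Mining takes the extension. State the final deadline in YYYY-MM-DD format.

The fourth month after 2004-09-24 is January 2005, whose last day is 2005-01-31.
Because 2005-01-31 is a listed holiday, the deadline becomes 2005-01-28 (Friday).
Counting 5 further business days from 2005-01-28 reaches 2005-02-07.
2005-02-07 is a Monday and not a listed holiday, so it stands.
The final due date is 2005-02-07.

2005-02-07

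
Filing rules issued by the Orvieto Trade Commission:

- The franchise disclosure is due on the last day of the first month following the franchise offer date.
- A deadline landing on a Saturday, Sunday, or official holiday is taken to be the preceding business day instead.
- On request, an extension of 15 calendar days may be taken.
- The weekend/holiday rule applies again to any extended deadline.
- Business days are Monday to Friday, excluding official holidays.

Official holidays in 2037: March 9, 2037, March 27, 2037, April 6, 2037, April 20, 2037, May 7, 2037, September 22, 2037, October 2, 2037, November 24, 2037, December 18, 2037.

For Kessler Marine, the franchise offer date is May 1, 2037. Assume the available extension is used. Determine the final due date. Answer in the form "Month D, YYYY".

July 15, 2037

The first month after May 1, 2037 is June 2037, whose last day is June 30, 2037.
June 30, 2037 falls on a Tuesday, which is a business day, so no adjustment is needed.
Add the 15 calendar-day extension to June 30, 2037: July 15, 2037.
July 15, 2037 is a Wednesday and not a listed holiday, so it stands.
So the filing is due July 15, 2037.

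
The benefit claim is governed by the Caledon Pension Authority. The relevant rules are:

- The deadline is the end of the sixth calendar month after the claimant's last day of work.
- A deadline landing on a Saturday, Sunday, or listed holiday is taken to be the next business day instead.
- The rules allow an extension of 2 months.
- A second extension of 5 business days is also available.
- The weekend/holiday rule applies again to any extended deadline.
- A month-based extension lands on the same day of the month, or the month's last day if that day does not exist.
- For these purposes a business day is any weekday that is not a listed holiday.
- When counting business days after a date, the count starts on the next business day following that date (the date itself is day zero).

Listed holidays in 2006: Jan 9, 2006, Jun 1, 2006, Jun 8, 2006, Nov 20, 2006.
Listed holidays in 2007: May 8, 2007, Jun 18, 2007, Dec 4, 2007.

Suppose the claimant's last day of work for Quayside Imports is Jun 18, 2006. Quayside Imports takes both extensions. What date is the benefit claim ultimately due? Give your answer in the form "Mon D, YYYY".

Mar 8, 2007

6 months after Jun 18, 2006 falls in December 2006; the last day of that month is Dec 31, 2006.
Dec 31, 2006 is a Sunday, so it moves to the next business day, Jan 1, 2007 (Monday).
Applying the 2 months extension: 2 months after Jan 1, 2007 is Mar 1, 2007.
Since Mar 1, 2007 is a Thursday and not a holiday, the date is unchanged.
Counting 5 further business days from Mar 1, 2007 reaches Mar 8, 2007.
Mar 8, 2007 falls on a Thursday, which is a business day, so no adjustment is needed.
Deadline: Mar 8, 2007.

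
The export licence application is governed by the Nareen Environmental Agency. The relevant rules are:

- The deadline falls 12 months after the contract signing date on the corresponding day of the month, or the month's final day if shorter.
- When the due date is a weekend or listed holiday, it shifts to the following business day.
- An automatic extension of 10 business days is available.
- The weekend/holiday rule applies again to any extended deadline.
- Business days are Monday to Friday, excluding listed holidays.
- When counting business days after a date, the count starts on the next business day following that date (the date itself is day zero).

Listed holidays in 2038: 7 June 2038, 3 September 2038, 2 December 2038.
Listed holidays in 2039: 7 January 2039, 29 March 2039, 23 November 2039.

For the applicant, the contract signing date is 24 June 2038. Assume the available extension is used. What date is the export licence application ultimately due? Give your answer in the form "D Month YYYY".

12 months from 24 June 2038 is 24 June 2039.
Since 24 June 2039 is a Friday and not a holiday, the date is unchanged.
Applying the 10-business-day extension: 10 business days after 24 June 2039 is 8 July 2039.
8 July 2039 (Friday) is already a business day.
Deadline: 8 July 2039.

8 July 2039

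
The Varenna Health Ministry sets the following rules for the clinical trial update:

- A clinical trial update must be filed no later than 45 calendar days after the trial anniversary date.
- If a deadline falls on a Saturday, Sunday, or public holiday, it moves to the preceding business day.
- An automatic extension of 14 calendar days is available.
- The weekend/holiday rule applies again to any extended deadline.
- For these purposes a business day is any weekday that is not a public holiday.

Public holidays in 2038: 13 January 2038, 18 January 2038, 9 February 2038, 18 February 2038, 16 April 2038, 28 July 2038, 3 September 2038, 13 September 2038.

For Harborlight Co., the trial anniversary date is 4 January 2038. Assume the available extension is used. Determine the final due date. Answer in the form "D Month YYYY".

3 March 2038

45 calendar days after 4 January 2038 is 18 February 2038.
18 February 2038 is a listed holiday; the preceding business day is 17 February 2038 (Wednesday).
The 14-calendar-day extension moves the deadline from 17 February 2038 to 3 March 2038.
3 March 2038 (Wednesday) is already a business day.
So the filing is due 3 March 2038.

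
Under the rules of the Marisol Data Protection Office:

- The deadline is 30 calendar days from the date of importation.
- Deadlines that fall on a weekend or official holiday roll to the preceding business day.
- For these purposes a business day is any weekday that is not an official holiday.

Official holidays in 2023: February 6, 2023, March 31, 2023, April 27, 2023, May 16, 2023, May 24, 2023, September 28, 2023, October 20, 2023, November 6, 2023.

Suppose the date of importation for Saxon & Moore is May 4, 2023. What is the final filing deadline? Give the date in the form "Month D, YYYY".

June 2, 2023

Adding 30 calendar days to May 4, 2023 gives June 3, 2023.
Because June 3, 2023 is a Saturday, the deadline becomes June 2, 2023 (Friday).
Deadline: June 2, 2023.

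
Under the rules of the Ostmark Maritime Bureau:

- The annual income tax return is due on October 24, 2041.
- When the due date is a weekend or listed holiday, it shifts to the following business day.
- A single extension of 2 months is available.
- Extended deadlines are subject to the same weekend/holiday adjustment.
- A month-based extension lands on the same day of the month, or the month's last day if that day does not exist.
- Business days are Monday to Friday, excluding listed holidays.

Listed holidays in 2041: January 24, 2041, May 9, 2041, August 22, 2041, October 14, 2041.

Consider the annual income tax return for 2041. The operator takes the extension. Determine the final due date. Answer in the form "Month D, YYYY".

The stated deadline is October 24, 2041.
October 24, 2041 is a Thursday and not a listed holiday, so it stands.
Applying the 2 months extension: 2 months after October 24, 2041 is December 24, 2041.
December 24, 2041 (Tuesday) is already a business day.
So the filing is due December 24, 2041.

December 24, 2041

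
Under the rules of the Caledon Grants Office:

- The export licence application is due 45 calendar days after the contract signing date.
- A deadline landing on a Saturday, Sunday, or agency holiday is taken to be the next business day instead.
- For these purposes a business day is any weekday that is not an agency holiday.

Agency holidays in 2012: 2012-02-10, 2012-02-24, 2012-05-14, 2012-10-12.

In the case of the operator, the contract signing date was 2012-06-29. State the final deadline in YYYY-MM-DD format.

2012-08-13

Adding 45 calendar days to 2012-06-29 gives 2012-08-13.
2012-08-13 (Monday) is already a business day.
Final deadline: 2012-08-13.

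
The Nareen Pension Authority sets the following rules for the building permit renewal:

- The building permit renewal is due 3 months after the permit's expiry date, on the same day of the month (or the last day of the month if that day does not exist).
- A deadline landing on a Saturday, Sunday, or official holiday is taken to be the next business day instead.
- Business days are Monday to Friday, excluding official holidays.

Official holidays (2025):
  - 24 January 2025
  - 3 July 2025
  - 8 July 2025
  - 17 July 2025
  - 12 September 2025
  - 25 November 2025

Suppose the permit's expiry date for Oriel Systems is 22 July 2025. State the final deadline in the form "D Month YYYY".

3 months from 22 July 2025 is 22 October 2025.
Since 22 October 2025 is a Wednesday and not a holiday, the date is unchanged.
Deadline: 22 October 2025.

22 October 2025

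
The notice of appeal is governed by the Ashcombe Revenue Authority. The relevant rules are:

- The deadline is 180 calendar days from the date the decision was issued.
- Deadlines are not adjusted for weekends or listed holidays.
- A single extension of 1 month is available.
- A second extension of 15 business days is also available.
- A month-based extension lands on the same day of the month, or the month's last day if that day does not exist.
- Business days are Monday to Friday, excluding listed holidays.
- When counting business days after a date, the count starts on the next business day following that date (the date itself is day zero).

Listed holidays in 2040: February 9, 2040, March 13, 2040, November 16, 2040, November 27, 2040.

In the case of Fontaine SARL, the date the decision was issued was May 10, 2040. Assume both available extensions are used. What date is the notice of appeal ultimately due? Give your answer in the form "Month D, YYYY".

December 27, 2040

From May 10, 2040, 180 calendar days later is November 6, 2040.
November 6, 2040 is a Tuesday; no weekend or holiday adjustment applies.
The 1 month extension carries November 6, 2040 to December 6, 2040.
No adjustment is made for weekends or holidays, so December 6, 2040 stands.
Applying the 15-business-day extension: 15 business days after December 6, 2040 is December 27, 2040.
December 27, 2040 falls on a Thursday. The rules make no weekend/holiday allowance, so it remains December 27, 2040.
Final deadline: December 27, 2040.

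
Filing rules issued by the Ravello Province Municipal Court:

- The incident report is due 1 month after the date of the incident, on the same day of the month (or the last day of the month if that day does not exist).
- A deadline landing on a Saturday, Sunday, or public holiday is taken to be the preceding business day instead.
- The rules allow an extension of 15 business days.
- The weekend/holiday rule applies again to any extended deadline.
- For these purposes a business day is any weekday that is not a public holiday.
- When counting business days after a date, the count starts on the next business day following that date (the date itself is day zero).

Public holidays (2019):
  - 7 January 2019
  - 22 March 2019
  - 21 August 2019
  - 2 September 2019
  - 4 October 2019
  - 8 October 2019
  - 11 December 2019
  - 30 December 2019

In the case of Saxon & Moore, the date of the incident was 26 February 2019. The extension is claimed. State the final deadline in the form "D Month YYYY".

16 April 2019

Moving 1 month forward from 26 February 2019 on the corresponding day gives 26 March 2019.
Since 26 March 2019 is a Tuesday and not a holiday, the date is unchanged.
Applying the 15-business-day extension: 15 business days after 26 March 2019 is 16 April 2019.
Since 16 April 2019 is a Tuesday and not a holiday, the date is unchanged.
The final due date is 16 April 2019.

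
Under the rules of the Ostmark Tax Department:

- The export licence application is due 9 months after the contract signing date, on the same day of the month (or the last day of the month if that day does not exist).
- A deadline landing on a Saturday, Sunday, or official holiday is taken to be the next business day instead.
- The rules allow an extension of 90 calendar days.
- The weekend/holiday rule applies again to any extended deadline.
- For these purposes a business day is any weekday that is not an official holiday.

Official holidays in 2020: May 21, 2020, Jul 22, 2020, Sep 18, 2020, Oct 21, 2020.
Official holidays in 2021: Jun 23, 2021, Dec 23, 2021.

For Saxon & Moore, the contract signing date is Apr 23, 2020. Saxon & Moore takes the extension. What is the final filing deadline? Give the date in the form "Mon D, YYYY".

Moving 9 months forward from Apr 23, 2020 on the corresponding day gives Jan 23, 2021.
Jan 23, 2021 falls on a Saturday. Rolling to the next business day gives Jan 25, 2021, a Monday.
Add the 90 calendar-day extension to Jan 25, 2021: Apr 25, 2021.
Apr 25, 2021 is a Sunday; the next business day is Apr 26, 2021 (Monday).
So the filing is due Apr 26, 2021.

Apr 26, 2021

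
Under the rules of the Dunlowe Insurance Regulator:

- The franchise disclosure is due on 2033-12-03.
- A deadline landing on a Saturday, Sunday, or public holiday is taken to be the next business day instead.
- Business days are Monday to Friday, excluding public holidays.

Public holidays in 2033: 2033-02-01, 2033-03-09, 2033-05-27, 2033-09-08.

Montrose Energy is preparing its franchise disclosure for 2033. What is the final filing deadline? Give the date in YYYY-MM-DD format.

2033-12-05

The stated deadline is 2033-12-03.
2033-12-03 falls on a Saturday. Rolling to the next business day gives 2033-12-05, a Monday.
Final deadline: 2033-12-05.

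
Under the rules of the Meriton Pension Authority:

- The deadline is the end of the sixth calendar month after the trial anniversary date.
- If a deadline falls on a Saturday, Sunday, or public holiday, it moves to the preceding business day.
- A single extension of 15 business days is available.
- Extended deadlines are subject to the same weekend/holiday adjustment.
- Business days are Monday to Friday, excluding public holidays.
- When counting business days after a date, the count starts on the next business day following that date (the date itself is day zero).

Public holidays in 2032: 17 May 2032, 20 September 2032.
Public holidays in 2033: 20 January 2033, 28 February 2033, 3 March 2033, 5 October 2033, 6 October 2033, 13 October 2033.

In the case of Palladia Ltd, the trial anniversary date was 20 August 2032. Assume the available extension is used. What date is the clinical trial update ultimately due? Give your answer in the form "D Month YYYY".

22 March 2033

The sixth month after 20 August 2032 is February 2033, whose last day is 28 February 2033.
28 February 2033 falls on a listed holiday. Rolling to the preceding business day gives 25 February 2033, a Friday.
The 15-business-day extension runs from 25 February 2033 to 22 March 2033.
22 March 2033 is a Tuesday and not a listed holiday, so it stands.
Final deadline: 22 March 2033.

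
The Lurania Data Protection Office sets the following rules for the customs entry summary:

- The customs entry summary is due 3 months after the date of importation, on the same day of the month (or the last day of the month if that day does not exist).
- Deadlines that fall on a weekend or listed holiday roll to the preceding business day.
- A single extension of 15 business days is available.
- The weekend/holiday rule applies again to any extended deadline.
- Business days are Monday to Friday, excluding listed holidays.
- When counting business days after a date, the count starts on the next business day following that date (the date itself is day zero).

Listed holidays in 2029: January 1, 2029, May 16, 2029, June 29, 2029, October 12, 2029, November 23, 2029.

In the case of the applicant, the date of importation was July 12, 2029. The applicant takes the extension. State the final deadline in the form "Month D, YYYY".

November 2, 2029

3 months after July 12, 2029, on the same day of the month, is October 12, 2029.
October 12, 2029 is a listed holiday; the preceding business day is October 11, 2029 (Thursday).
Counting 15 further business days from October 11, 2029 reaches November 2, 2029.
November 2, 2029 is a Friday and not a listed holiday, so it stands.
The final due date is November 2, 2029.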